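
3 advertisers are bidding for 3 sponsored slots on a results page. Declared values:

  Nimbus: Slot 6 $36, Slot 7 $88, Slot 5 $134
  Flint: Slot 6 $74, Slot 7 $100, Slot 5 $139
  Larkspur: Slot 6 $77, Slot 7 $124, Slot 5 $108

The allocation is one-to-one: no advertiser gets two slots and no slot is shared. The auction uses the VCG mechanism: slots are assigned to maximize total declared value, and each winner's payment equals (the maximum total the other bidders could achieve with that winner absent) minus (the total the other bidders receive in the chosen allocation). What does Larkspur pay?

Larkspur pays $26.

Efficient allocation: Nimbus→Slot 5 ($134), Flint→Slot 6 ($74), Larkspur→Slot 7 ($124); total welfare W = $332.
Larkspur receives Slot 7 at value $124, so the others get W − 124 = $208.
Without Larkspur: best allocation of the remaining 2 bidders over all 3 slots is Nimbus→Slot 5 ($134), Flint→Slot 7 ($100), total $234.
VCG payment = (others' best without Larkspur) − (others' welfare with Larkspur) = 234 − 208 = $26.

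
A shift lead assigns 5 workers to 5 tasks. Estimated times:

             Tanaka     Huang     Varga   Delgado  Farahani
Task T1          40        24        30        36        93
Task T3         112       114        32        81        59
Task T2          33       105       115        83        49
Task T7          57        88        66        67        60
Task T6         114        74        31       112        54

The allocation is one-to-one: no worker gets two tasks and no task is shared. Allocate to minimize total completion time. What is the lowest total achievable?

Min total: 210 min

This is a one-to-one assignment (minimum-cost bipartite matching).
Optimal: Tanaka→Task T2 (33 min), Huang→Task T1 (24 min), Varga→Task T3 (32 min), Delgado→Task T7 (67 min), Farahani→Task T6 (54 min) — total 33+24+32+67+54 = 210 min.
Min-entry greedy (repeatedly take the single cheapest remaining cell) gives 214 min, worse by 4.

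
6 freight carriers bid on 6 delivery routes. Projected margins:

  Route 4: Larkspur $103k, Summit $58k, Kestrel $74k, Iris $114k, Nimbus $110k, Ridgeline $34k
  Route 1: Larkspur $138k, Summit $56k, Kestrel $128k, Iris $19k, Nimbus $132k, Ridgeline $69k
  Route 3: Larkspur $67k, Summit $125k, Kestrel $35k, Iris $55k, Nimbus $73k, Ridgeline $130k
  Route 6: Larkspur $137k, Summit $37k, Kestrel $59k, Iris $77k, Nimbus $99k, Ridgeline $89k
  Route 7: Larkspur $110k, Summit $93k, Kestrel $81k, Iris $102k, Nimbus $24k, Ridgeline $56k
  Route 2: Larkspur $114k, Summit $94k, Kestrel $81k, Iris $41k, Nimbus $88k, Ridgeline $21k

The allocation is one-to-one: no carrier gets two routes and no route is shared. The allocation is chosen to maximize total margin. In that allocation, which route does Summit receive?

Summit receives Route 2.

This is the linear assignment problem.
Optimal: Larkspur→Route 6 ($137k), Summit→Route 2 ($94k), Kestrel→Route 1 ($128k), Iris→Route 7 ($102k), Nimbus→Route 4 ($110k), Ridgeline→Route 3 ($130k) — total 137+94+128+102+110+130 = $701k.
Column-greedy (each route in turn goes to its best remaining carrier) gives $655k, worse by 46.
Next-best assignment: Larkspur→Route 6, Summit→Route 7, Kestrel→Route 1, Iris→Route 4, Nimbus→Route 2, Ridgeline→Route 3 = $690k.
Swapping Nimbus↔Kestrel (Nimbus→Route 1 $132k, Kestrel→Route 4 $74k) loses 32.
Checked against all permutations: $701k is optimal.
Summit's own top route is Route 3 ($125k), but forcing Summit→Route 3 and reassigning the rest optimally gives only $668k — worse by 33.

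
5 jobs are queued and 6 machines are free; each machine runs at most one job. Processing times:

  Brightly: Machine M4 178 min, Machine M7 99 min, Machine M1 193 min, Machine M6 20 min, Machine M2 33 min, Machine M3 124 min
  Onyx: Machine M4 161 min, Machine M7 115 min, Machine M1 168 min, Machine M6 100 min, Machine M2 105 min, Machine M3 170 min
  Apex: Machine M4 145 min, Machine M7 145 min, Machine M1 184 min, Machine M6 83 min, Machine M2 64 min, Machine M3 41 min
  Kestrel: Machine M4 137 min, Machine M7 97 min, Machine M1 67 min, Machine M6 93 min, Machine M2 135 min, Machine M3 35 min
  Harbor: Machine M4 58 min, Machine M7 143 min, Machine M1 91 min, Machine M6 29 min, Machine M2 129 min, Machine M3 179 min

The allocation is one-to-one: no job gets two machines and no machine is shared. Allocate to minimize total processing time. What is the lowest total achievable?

Minimum total: 285 min

Optimal: Brightly→Machine M2 (33 min), Onyx→Machine M7 (115 min), Apex→Machine M3 (41 min), Kestrel→Machine M1 (67 min), Harbor→Machine M6 (29 min) — total 33+115+41+67+29 = 285 min.
Row-greedy (each job in turn takes its cheapest remaining machine) gives 291 min, worse by 6.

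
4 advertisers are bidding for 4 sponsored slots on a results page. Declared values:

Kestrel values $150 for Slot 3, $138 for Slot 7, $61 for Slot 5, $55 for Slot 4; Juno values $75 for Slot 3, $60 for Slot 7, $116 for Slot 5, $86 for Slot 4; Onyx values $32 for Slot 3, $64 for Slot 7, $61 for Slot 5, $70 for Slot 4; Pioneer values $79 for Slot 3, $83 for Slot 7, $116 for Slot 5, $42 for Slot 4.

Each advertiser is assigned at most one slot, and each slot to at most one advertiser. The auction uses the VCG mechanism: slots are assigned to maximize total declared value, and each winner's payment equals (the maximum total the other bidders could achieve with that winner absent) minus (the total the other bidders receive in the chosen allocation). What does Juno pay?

Efficient allocation: Kestrel→Slot 3 ($150), Juno→Slot 5 ($116), Onyx→Slot 4 ($70), Pioneer→Slot 7 ($83); total welfare W = $419.
Juno receives Slot 5 at value $116, so the others get W − 116 = $303.
Without Juno: best allocation of the remaining 3 bidders over all 4 slots is Kestrel→Slot 3 ($150), Onyx→Slot 4 ($70), Pioneer→Slot 5 ($116), total $336.
VCG payment = (others' best without Juno) − (others' welfare with Juno) = 336 − 303 = $33.

Juno pays $33.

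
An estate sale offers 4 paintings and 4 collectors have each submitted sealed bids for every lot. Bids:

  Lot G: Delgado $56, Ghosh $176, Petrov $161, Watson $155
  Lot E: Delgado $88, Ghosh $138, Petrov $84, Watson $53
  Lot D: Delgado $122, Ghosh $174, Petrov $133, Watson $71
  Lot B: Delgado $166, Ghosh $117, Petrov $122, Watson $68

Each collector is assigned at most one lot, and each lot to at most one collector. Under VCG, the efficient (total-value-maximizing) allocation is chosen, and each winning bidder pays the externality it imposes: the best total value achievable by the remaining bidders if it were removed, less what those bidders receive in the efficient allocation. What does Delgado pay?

Efficient allocation: Delgado→Lot B ($166), Ghosh→Lot E ($138), Petrov→Lot D ($133), Watson→Lot G ($155); total welfare W = $592.
Delgado receives Lot B at value $166, so the others get W − 166 = $426.
Without Delgado: best allocation of the remaining 3 bidders over all 4 lots is Ghosh→Lot D ($174), Petrov→Lot B ($122), Watson→Lot G ($155), total $451.
VCG payment = (others' best without Delgado) − (others' welfare with Delgado) = 451 − 426 = $25.

Delgado pays $25.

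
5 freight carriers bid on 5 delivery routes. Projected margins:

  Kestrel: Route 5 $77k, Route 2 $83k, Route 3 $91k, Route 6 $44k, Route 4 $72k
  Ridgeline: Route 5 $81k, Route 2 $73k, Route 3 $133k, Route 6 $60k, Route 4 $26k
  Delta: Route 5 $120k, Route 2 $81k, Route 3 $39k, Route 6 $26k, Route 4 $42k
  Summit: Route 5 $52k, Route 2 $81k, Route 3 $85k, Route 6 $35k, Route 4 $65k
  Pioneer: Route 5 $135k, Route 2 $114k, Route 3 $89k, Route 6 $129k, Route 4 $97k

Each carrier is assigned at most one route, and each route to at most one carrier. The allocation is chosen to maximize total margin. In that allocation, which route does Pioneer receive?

Pioneer receives Route 6.

Optimal: Kestrel→Route 4 ($72k), Ridgeline→Route 3 ($133k), Delta→Route 5 ($120k), Summit→Route 2 ($81k), Pioneer→Route 6 ($129k) — total 72+133+120+81+129 = $535k.
Column-greedy (each route in turn goes to its best remaining carrier) gives $428k, worse by 107.
Next-best assignment: Kestrel→Route 2, Ridgeline→Route 3, Delta→Route 5, Summit→Route 4, Pioneer→Route 6 = $530k.
Swapping Kestrel↔Ridgeline (Kestrel→Route 3 $91k, Ridgeline→Route 4 $26k) loses 88.
Pioneer's own top route is Route 5 ($135k), but forcing Pioneer→Route 5 and reassigning the rest optimally gives only $458k — worse by 77.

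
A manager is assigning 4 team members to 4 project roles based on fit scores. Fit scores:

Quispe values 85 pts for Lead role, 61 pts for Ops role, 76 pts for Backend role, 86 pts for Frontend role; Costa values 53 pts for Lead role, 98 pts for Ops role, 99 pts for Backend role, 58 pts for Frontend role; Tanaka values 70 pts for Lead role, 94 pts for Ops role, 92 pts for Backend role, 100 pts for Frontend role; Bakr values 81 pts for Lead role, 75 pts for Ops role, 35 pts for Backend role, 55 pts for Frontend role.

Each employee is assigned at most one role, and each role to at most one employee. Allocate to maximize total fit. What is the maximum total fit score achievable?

This is a one-to-one assignment (maximum-weight bipartite matching).
Optimal: Quispe→Frontend role (86 pts), Costa→Backend role (99 pts), Tanaka→Ops role (94 pts), Bakr→Lead role (81 pts) — total 86+99+94+81 = 360 pts.
Column-greedy (each role in turn goes to its best remaining employee) gives 330 pts, worse by 30.
Next-best assignment: Quispe→Lead role, Costa→Backend role, Tanaka→Frontend role, Bakr→Ops role = 359 pts.
Swapping Quispe↔Tanaka (Quispe→Ops role 61 pts, Tanaka→Frontend role 100 pts) loses 19.
Checked against all permutations: 360 pts is optimal.

Max total: 360 pts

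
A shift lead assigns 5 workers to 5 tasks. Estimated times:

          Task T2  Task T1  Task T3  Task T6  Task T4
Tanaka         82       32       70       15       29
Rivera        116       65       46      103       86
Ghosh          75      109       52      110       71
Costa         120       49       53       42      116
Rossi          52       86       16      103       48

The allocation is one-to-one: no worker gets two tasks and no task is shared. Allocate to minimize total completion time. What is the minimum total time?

Treat this as an assignment problem: match each worker to one task.
Optimal: Tanaka→Task T4 (29 min), Rivera→Task T1 (65 min), Ghosh→Task T2 (75 min), Costa→Task T6 (42 min), Rossi→Task T3 (16 min) — total 29+65+75+42+16 = 227 min.
Row-greedy (each worker in turn takes its cheapest remaining task) gives 233 min, worse by 6.
Next-best assignment: Tanaka→Task T6, Rivera→Task T3, Ghosh→Task T2, Costa→Task T1, Rossi→Task T4 = 233 min.
Every other assignment is strictly worse.

Minimum total: 227 min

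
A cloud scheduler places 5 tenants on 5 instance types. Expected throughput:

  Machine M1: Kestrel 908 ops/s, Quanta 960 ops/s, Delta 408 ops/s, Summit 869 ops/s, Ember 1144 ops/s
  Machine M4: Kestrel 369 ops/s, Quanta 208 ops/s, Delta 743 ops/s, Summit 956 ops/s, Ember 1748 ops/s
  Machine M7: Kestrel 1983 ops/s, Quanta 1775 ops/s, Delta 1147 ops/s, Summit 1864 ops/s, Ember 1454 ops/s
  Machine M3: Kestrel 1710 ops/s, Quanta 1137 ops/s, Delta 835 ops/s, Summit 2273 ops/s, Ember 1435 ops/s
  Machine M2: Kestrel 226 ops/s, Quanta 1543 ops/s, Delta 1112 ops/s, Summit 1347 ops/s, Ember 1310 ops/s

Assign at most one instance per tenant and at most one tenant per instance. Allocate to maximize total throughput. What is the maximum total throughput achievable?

Optimal: Kestrel→Machine M7 (1983 ops/s), Quanta→Machine M1 (960 ops/s), Delta→Machine M2 (1112 ops/s), Summit→Machine M3 (2273 ops/s), Ember→Machine M4 (1748 ops/s) — total 1983+960+1112+2273+1748 = 8076 ops/s.
Next-best assignment: Kestrel→Machine M7, Quanta→Machine M2, Delta→Machine M1, Summit→Machine M3, Ember→Machine M4 = 7955 ops/s.

Maximum total: 8076 ops/s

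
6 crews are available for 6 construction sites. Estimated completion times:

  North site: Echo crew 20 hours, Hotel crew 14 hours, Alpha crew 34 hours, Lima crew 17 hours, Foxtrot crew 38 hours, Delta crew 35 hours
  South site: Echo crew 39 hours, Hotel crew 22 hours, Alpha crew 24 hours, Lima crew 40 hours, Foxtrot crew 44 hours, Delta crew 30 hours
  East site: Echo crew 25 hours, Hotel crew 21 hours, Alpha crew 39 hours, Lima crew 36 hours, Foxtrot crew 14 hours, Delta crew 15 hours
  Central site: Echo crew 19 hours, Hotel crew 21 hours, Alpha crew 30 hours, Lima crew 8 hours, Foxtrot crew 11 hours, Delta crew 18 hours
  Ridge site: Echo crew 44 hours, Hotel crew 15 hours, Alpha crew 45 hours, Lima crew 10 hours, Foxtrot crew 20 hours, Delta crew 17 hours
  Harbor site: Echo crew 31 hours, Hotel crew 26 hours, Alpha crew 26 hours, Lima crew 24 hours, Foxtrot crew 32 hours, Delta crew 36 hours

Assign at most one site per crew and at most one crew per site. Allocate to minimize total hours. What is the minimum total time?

Optimal: Echo crew→North site (20 hours), Hotel crew→South site (22 hours), Alpha crew→Harbor site (26 hours), Lima crew→Ridge site (10 hours), Foxtrot crew→Central site (11 hours), Delta crew→East site (15 hours) — total 20+22+26+10+11+15 = 104 hours.
Min-entry greedy (repeatedly take the single cheapest remaining cell) gives 108 hours, worse by 4.

Min total: 104 hours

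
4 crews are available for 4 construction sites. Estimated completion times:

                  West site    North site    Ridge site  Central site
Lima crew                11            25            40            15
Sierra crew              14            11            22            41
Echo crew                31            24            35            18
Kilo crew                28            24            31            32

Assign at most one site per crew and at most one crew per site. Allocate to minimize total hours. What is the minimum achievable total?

Minimum total: 71 hours

This is a one-to-one assignment (minimum-cost bipartite matching).
Optimal: Lima crew→West site (11 hours), Sierra crew→North site (11 hours), Echo crew→Central site (18 hours), Kilo crew→Ridge site (31 hours) — total 11+11+18+31 = 71 hours.
Next-best assignment: Lima crew→West site, Sierra crew→Ridge site, Echo crew→Central site, Kilo crew→North site = 75 hours.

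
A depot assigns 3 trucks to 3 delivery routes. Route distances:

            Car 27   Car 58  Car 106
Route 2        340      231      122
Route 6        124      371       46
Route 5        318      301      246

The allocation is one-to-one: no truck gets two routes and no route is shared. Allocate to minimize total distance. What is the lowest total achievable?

Optimal: Car 27→Route 6 (124 km), Car 58→Route 5 (301 km), Car 106→Route 2 (122 km) — total 124+301+122 = 547 km.
Min-entry greedy (repeatedly take the single cheapest remaining cell) gives 595 km, worse by 48.
Next-best assignment: Car 27→Route 5, Car 58→Route 2, Car 106→Route 6 = 595 km.
Every other assignment is strictly worse.

Minimum total: 547 km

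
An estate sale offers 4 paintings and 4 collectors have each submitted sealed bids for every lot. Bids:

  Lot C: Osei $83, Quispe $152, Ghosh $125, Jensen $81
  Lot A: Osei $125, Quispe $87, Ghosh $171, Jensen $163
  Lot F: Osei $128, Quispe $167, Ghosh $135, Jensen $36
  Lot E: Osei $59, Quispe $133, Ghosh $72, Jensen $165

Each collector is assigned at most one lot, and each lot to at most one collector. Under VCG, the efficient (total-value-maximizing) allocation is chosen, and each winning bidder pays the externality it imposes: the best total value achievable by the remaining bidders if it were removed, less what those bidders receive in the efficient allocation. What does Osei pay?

Osei pays $15.

Efficient allocation: Osei→Lot F ($128), Quispe→Lot C ($152), Ghosh→Lot A ($171), Jensen→Lot E ($165); total welfare W = $616.
Osei receives Lot F at value $128, so the others get W − 128 = $488.
Without Osei: best allocation of the remaining 3 bidders over all 4 lots is Quispe→Lot F ($167), Ghosh→Lot A ($171), Jensen→Lot E ($165), total $503.
VCG payment = (others' best without Osei) − (others' welfare with Osei) = 503 − 488 = $15.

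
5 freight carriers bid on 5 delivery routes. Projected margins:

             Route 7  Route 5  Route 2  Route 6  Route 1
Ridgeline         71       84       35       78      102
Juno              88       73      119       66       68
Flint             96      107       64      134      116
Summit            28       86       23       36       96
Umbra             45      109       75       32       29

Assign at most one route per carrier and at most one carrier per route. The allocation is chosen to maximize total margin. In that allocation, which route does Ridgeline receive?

Ridgeline receives Route 7.

Optimal: Ridgeline→Route 7 ($71k), Juno→Route 2 ($119k), Flint→Route 6 ($134k), Summit→Route 1 ($96k), Umbra→Route 5 ($109k) — total 71+119+134+96+109 = $529k.
Next-best assignment: Ridgeline→Route 6, Juno→Route 2, Flint→Route 7, Summit→Route 1, Umbra→Route 5 = $498k.
Checked against all permutations: $529k is optimal.
Ridgeline's own top route is Route 1 ($102k), but forcing Ridgeline→Route 1 and reassigning the rest optimally gives only $492k — worse by 37.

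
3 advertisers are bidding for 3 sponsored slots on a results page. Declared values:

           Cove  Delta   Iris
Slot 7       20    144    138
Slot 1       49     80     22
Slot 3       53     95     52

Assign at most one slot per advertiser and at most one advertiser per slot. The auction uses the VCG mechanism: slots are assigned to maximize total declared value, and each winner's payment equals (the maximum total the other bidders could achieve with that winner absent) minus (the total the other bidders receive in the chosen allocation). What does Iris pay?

Iris pays $53.

Efficient allocation: Cove→Slot 1 ($49), Delta→Slot 3 ($95), Iris→Slot 7 ($138); total welfare W = $282.
Iris receives Slot 7 at value $138, so the others get W − 138 = $144.
Without Iris: best allocation of the remaining 2 bidders over all 3 slots is Cove→Slot 3 ($53), Delta→Slot 7 ($144), total $197.
VCG payment = (others' best without Iris) − (others' welfare with Iris) = 197 − 144 = $53.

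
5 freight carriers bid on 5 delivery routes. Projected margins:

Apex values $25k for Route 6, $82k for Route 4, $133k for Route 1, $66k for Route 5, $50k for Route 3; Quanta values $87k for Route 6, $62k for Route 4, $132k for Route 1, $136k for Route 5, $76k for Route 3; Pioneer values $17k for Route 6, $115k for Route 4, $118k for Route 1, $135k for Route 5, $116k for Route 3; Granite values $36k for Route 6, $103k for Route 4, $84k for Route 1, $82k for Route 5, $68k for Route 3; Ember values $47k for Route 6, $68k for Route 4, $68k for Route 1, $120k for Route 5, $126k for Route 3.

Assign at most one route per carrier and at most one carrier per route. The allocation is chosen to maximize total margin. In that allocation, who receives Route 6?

Quanta receives Route 6.

Optimal: Apex→Route 1 ($133k), Quanta→Route 6 ($87k), Pioneer→Route 5 ($135k), Granite→Route 4 ($103k), Ember→Route 3 ($126k) — total 133+87+135+103+126 = $584k.
No other one-to-one assignment exceeds $584k.
Quanta's own top route is Route 5 ($136k), but forcing Quanta→Route 5 and reassigning the rest optimally gives only $546k — worse by 38.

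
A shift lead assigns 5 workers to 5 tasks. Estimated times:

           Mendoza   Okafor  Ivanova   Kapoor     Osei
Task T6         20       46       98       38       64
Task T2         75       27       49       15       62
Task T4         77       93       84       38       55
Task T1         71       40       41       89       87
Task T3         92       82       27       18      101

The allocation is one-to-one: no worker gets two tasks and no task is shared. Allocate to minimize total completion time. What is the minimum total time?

Minimum total: 157 min

This is the linear assignment problem.
Optimal: Mendoza→Task T6 (20 min), Okafor→Task T1 (40 min), Ivanova→Task T3 (27 min), Kapoor→Task T2 (15 min), Osei→Task T4 (55 min) — total 20+40+27+15+55 = 157 min.
Row-greedy (each worker in turn takes its cheapest remaining task) gives 199 min, worse by 42.
No other one-to-one assignment undercuts 157 min.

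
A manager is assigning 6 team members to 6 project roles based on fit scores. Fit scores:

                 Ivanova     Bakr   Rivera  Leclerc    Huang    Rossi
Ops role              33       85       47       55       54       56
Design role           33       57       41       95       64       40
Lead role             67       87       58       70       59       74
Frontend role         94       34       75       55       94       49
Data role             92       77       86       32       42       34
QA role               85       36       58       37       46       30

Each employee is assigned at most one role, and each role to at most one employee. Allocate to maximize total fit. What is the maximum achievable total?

Max total: 519 pts

Treat this as an assignment problem: match each employee to one role.
Optimal: Ivanova→QA role (85 pts), Bakr→Ops role (85 pts), Rivera→Data role (86 pts), Leclerc→Design role (95 pts), Huang→Frontend role (94 pts), Rossi→Lead role (74 pts) — total 85+85+86+95+94+74 = 519 pts.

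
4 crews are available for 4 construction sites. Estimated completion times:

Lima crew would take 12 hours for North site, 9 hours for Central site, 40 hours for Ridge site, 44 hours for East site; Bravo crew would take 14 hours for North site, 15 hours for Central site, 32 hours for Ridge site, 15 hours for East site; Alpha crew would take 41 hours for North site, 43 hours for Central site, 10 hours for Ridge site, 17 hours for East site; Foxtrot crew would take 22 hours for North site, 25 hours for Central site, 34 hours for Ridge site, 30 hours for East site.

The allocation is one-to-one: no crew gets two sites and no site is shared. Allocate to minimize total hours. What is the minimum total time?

Treat this as an assignment problem: match each crew to one site.
Optimal: Lima crew→Central site (9 hours), Bravo crew→East site (15 hours), Alpha crew→Ridge site (10 hours), Foxtrot crew→North site (22 hours) — total 9+15+10+22 = 56 hours.
Row-greedy (each crew in turn takes its cheapest remaining site) gives 63 hours, worse by 7.
Next-best assignment: Lima crew→North site, Bravo crew→East site, Alpha crew→Ridge site, Foxtrot crew→Central site = 62 hours.
Every other assignment is strictly worse.

Min total: 56 hours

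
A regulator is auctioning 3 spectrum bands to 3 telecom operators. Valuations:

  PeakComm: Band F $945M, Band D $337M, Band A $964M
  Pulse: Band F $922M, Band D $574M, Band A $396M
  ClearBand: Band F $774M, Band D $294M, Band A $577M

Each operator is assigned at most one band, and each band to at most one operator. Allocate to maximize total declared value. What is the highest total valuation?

Treat this as an assignment problem: match each operator to one band.
Optimal: PeakComm→Band A ($964M), Pulse→Band D ($574M), ClearBand→Band F ($774M) — total 964+574+774 = $2312M.
Max-entry greedy (repeatedly take the single best remaining cell) gives $2180M, worse by 132.
Next-best assignment: PeakComm→Band A, Pulse→Band F, ClearBand→Band D = $2180M.

Maximum total: $2312M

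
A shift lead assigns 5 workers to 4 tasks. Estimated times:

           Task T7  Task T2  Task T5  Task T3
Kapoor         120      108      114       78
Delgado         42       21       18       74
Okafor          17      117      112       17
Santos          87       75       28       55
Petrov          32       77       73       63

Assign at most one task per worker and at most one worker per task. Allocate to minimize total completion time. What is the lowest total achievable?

Min total: 98 min

Treat this as an assignment problem: match each worker to one task.
Optimal: Petrov→Task T7 (32 min), Delgado→Task T2 (21 min), Santos→Task T5 (28 min), Okafor→Task T3 (17 min) — total 32+21+28+17 = 98 min.
Min-entry greedy (repeatedly take the single cheapest remaining cell) gives 167 min, worse by 69.
Next-best assignment: Okafor→Task T7, Delgado→Task T2, Santos→Task T5, Petrov→Task T3 = 129 min.
Every other assignment is strictly worse.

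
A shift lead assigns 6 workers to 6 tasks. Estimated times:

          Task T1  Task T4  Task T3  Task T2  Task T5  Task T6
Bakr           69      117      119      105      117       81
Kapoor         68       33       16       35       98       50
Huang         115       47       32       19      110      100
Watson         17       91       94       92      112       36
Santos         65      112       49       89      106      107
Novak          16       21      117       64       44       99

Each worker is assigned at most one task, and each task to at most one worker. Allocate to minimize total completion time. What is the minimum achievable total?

Minimum total: 243 min

Optimal: Bakr→Task T6 (81 min), Kapoor→Task T4 (33 min), Huang→Task T2 (19 min), Watson→Task T1 (17 min), Santos→Task T3 (49 min), Novak→Task T5 (44 min) — total 81+33+19+17+49+44 = 243 min.
Column-greedy (each task in turn goes to its cheapest remaining worker) gives 363 min, worse by 120.
Swapping Santos↔Novak (Santos→Task T5 106 min, Novak→Task T3 117 min) adds 130.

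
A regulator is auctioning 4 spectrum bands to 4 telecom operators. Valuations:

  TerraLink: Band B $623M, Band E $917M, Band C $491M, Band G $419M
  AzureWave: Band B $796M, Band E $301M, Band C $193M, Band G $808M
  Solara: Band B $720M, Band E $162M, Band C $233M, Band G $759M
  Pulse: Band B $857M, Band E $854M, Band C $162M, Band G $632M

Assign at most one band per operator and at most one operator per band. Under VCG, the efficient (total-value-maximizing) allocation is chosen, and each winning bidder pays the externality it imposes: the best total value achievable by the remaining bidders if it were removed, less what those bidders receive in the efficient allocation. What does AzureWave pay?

AzureWave pays $429M.

Efficient allocation: TerraLink→Band C ($491M), AzureWave→Band B ($796M), Solara→Band G ($759M), Pulse→Band E ($854M); total welfare W = $2900M.
AzureWave receives Band B at value $796M, so the others get W − 796 = $2104M.
Without AzureWave: best allocation of the remaining 3 bidders over all 4 bands is TerraLink→Band E ($917M), Solara→Band G ($759M), Pulse→Band B ($857M), total $2533M.
VCG payment = (others' best without AzureWave) − (others' welfare with AzureWave) = 2533 − 2104 = $429M.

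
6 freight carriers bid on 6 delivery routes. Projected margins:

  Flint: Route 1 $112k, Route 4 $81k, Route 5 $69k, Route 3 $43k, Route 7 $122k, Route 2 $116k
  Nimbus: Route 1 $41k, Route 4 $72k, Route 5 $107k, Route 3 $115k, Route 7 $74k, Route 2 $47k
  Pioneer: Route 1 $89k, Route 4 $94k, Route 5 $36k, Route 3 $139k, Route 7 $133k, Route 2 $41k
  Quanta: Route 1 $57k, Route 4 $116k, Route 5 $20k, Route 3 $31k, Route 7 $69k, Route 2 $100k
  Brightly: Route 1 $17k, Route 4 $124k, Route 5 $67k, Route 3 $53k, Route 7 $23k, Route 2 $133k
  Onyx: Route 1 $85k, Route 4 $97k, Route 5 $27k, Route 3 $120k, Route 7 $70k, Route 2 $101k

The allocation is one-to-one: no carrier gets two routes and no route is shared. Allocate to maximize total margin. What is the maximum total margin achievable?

Maximum total: $721k

Optimal: Flint→Route 1 ($112k), Nimbus→Route 5 ($107k), Pioneer→Route 7 ($133k), Quanta→Route 4 ($116k), Brightly→Route 2 ($133k), Onyx→Route 3 ($120k) — total 112+107+133+116+133+120 = $721k.
Column-greedy (each route in turn goes to its best remaining carrier) gives $652k, worse by 69.
Next-best assignment: Flint→Route 7, Nimbus→Route 5, Pioneer→Route 3, Quanta→Route 4, Brightly→Route 2, Onyx→Route 1 = $702k.
Every other assignment is strictly worse.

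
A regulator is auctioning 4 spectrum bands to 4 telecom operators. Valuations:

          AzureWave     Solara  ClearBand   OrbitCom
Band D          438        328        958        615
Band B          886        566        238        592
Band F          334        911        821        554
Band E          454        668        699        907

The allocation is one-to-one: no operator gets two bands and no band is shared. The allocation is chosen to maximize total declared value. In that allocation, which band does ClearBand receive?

ClearBand receives Band D.

Optimal: AzureWave→Band B ($886M), Solara→Band F ($911M), ClearBand→Band D ($958M), OrbitCom→Band E ($907M) — total 886+911+958+907 = $3662M.
Next-best assignment: AzureWave→Band B, Solara→Band F, ClearBand→Band E, OrbitCom→Band D = $3111M.
Swapping Solara↔ClearBand (Solara→Band D $328M, ClearBand→Band F $821M) loses 720.
No other one-to-one assignment exceeds $3662M.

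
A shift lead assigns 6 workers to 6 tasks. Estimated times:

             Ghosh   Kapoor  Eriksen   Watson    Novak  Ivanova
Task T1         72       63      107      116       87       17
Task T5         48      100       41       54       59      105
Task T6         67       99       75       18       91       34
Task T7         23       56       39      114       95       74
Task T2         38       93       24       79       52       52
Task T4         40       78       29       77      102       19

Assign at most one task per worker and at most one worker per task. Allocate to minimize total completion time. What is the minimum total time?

Optimal: Ghosh→Task T7 (23 min), Kapoor→Task T1 (63 min), Eriksen→Task T2 (24 min), Watson→Task T6 (18 min), Novak→Task T5 (59 min), Ivanova→Task T4 (19 min) — total 23+63+24+18+59+19 = 206 min.
Column-greedy (each task in turn goes to its cheapest remaining worker) gives 229 min, worse by 23.
Next-best assignment: Ghosh→Task T4, Kapoor→Task T7, Eriksen→Task T2, Watson→Task T6, Novak→Task T5, Ivanova→Task T1 = 214 min.
Checked against all permutations: 206 min is optimal.

Min total: 206 min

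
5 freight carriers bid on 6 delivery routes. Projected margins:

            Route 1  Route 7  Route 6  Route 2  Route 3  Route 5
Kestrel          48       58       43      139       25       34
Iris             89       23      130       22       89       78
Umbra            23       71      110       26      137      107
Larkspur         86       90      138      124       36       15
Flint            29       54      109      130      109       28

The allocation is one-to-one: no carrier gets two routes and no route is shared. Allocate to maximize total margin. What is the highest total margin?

Max total: $582k

Optimal: Kestrel→Route 2 ($139k), Iris→Route 1 ($89k), Umbra→Route 5 ($107k), Larkspur→Route 6 ($138k), Flint→Route 3 ($109k) — total 139+89+107+138+109 = $582k.
Row-greedy (each carrier in turn takes its best remaining route) gives $525k, worse by 57.
Swapping Larkspur↔Umbra (Larkspur→Route 5 $15k, Umbra→Route 6 $110k) loses 120.
Every other assignment is strictly worse.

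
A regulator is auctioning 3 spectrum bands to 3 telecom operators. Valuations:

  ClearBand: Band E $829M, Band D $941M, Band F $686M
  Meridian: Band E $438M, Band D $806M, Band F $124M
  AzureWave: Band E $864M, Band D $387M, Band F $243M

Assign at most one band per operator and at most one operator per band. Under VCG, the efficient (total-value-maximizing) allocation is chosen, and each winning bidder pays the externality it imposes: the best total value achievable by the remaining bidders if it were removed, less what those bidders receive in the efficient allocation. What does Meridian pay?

Meridian pays $255M.

Efficient allocation: ClearBand→Band F ($686M), Meridian→Band D ($806M), AzureWave→Band E ($864M); total welfare W = $2356M.
Meridian receives Band D at value $806M, so the others get W − 806 = $1550M.
Without Meridian: best allocation of the remaining 2 bidders over all 3 bands is ClearBand→Band D ($941M), AzureWave→Band E ($864M), total $1805M.
VCG payment = (others' best without Meridian) − (others' welfare with Meridian) = 1805 − 1550 = $255M.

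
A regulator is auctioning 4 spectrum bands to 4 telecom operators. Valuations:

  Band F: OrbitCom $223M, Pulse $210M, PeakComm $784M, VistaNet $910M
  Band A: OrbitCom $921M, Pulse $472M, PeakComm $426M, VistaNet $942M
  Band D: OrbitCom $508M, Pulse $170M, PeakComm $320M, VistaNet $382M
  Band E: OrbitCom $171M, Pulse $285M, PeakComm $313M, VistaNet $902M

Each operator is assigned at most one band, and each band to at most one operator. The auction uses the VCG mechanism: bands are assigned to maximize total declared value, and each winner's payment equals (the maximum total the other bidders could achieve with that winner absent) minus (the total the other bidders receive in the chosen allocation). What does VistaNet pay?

VistaNet pays $115M.

Efficient allocation: OrbitCom→Band A ($921M), Pulse→Band D ($170M), PeakComm→Band F ($784M), VistaNet→Band E ($902M); total welfare W = $2777M.
VistaNet receives Band E at value $902M, so the others get W − 902 = $1875M.
Without VistaNet: best allocation of the remaining 3 bidders over all 4 bands is OrbitCom→Band A ($921M), Pulse→Band E ($285M), PeakComm→Band F ($784M), total $1990M.
VCG payment = (others' best without VistaNet) − (others' welfare with VistaNet) = 1990 − 1875 = $115M.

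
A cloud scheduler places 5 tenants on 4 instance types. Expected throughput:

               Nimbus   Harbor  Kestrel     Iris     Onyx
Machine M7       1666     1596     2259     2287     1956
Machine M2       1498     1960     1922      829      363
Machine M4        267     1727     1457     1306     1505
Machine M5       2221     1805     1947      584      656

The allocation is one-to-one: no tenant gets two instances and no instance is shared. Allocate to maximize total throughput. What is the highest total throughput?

Maximum total: 8157 ops/s

Optimal: Iris→Machine M7 (2287 ops/s), Kestrel→Machine M2 (1922 ops/s), Harbor→Machine M4 (1727 ops/s), Nimbus→Machine M5 (2221 ops/s) — total 2287+1922+1727+2221 = 8157 ops/s.
Column-greedy (each instance in turn goes to its best remaining tenant) gives 7973 ops/s, worse by 184.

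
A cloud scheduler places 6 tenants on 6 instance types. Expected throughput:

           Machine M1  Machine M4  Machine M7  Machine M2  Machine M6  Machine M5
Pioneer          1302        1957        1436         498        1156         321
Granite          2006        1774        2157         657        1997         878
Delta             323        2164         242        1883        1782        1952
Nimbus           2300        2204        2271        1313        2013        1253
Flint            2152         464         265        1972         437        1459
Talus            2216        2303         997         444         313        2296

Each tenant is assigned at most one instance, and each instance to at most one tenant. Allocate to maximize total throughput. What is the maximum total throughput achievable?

Maximum total: 12556 ops/s

Optimal: Pioneer→Machine M4 (1957 ops/s), Granite→Machine M6 (1997 ops/s), Delta→Machine M2 (1883 ops/s), Nimbus→Machine M7 (2271 ops/s), Flint→Machine M1 (2152 ops/s), Talus→Machine M5 (2296 ops/s) — total 1957+1997+1883+2271+2152+2296 = 12556 ops/s.
Column-greedy (each instance in turn goes to its best remaining tenant) gives 10835 ops/s, worse by 1721.
Next-best assignment: Pioneer→Machine M4, Granite→Machine M7, Delta→Machine M6, Nimbus→Machine M1, Flint→Machine M2, Talus→Machine M5 = 12464 ops/s.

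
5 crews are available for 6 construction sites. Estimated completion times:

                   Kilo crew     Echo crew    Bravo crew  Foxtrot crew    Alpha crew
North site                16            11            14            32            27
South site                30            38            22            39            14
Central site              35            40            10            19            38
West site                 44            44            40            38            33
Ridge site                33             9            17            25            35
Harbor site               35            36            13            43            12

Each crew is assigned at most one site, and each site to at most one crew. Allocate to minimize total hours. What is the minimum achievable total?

Minimum total: 71 hours

This is a one-to-one assignment (minimum-cost bipartite matching).
Optimal: Kilo crew→North site (16 hours), Echo crew→Ridge site (9 hours), Bravo crew→Harbor site (13 hours), Foxtrot crew→Central site (19 hours), Alpha crew→South site (14 hours) — total 16+9+13+19+14 = 71 hours.
Column-greedy (each site in turn goes to its cheapest remaining crew) gives 106 hours, worse by 35.
Swapping Alpha crew↔Kilo crew (Alpha crew→North site 27 hours, Kilo crew→South site 30 hours) adds 27.
No other one-to-one assignment undercuts 71 hours.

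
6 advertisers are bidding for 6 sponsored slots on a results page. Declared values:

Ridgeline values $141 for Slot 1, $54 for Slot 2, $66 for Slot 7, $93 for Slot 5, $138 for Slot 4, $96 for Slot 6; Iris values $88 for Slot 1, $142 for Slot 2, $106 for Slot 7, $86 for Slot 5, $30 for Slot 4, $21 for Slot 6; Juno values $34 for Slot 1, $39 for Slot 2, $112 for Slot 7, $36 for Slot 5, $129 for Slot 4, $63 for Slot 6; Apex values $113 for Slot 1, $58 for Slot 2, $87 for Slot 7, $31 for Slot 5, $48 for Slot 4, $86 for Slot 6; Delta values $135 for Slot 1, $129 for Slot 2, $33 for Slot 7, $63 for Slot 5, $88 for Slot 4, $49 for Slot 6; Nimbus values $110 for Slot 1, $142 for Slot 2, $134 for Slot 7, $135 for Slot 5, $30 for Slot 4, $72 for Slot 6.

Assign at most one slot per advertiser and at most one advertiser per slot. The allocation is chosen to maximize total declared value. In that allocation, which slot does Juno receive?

This is the linear assignment problem.
Optimal: Ridgeline→Slot 4 ($138), Iris→Slot 2 ($142), Juno→Slot 7 ($112), Apex→Slot 6 ($86), Delta→Slot 1 ($135), Nimbus→Slot 5 ($135) — total 138+142+112+86+135+135 = $748.
Column-greedy (each slot in turn goes to its best remaining advertiser) gives $695, worse by 53.
Swapping Juno↔Ridgeline (Juno→Slot 4 $129, Ridgeline→Slot 7 $66) loses 55.
Juno's own top slot is Slot 4 ($129), but forcing Juno→Slot 4 and reassigning the rest optimally gives only $726 — worse by 22.

Juno receives Slot 7.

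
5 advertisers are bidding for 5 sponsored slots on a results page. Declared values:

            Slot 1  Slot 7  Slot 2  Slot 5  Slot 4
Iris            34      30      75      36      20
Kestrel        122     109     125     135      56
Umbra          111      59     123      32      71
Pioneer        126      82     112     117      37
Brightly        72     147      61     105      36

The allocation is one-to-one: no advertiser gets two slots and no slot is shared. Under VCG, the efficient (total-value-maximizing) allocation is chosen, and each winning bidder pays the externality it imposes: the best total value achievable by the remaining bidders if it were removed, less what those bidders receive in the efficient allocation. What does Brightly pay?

Efficient allocation: Iris→Slot 2 ($75), Kestrel→Slot 5 ($135), Umbra→Slot 4 ($71), Pioneer→Slot 1 ($126), Brightly→Slot 7 ($147); total welfare W = $554.
Brightly receives Slot 7 at value $147, so the others get W − 147 = $407.
Without Brightly: best allocation of the remaining 4 bidders over all 5 slots is Iris→Slot 7 ($30), Kestrel→Slot 5 ($135), Umbra→Slot 2 ($123), Pioneer→Slot 1 ($126), total $414.
VCG payment = (others' best without Brightly) − (others' welfare with Brightly) = 414 − 407 = $7.

Brightly pays $7.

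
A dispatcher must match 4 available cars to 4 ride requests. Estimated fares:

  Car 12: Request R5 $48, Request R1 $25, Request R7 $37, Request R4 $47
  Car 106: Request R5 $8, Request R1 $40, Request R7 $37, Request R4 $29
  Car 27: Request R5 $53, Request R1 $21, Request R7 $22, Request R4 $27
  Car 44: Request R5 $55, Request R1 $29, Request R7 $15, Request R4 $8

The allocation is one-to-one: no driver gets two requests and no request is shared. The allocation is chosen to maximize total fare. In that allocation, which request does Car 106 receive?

Optimal: Car 12→Request R4 ($47), Car 106→Request R7 ($37), Car 27→Request R5 ($53), Car 44→Request R1 ($29) — total 47+37+53+29 = $166.
Car 106's own top request is Request R1 ($40), but forcing Car 106→Request R1 and reassigning the rest optimally gives only $164 — worse by 2.

Car 106 receives Request R7.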